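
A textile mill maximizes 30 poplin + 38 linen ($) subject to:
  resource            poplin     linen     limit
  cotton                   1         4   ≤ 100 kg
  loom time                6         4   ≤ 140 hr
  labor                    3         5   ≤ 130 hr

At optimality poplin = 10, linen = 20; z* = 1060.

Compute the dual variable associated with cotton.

At the optimum: cotton uses 90 of 100 (slack = 10); loom time uses 140 of 140 (binding); labor uses 130 of 130 (binding).
Slack constraints have shadow price 0 (complementary slackness).
The binding rows give the dual system: 6·y_loom time + 3·y_labor = 30 and 4·y_loom time + 5·y_labor = 38.
→ y_loom time = 2 and y_labor = 6.
Shadow price of cotton = 0.

0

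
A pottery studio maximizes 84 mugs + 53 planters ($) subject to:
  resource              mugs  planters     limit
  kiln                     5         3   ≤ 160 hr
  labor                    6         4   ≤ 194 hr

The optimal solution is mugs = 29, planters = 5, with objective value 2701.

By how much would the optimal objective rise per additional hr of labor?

Check each constraint at x*: kiln 160/160 (tight); labor 194/194 (tight).
The binding rows give the dual system: 5·y_kiln + 6·y_labor = 84 and 3·y_kiln + 4·y_labor = 53.
This yields shadow prices y_kiln = 9, y_labor = 6.5.
Shadow price of labor = 6.5.

6.5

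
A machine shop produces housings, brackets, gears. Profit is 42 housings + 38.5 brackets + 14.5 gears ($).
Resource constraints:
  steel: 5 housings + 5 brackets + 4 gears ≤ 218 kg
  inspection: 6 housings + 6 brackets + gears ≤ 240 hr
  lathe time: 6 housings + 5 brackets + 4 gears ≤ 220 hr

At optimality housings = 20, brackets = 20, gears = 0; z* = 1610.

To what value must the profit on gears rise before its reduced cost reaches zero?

Check each constraint at x*: steel 200/218 (slack 18); inspection 240/240 (tight); lathe time 220/220 (tight).
Slack constraints have shadow price 0 (complementary slackness).
The binding rows give the dual system: 6·y_inspection + 6·y_lathe time = 42 and 6·y_inspection + 5·y_lathe time = 38.5.
Solving: y_inspection = 3.5, y_lathe time = 3.5.
gears enters the basis when its profit ≥ yᵀa₃ = 3.5·1 + 3.5·4 = 17.5.

17.5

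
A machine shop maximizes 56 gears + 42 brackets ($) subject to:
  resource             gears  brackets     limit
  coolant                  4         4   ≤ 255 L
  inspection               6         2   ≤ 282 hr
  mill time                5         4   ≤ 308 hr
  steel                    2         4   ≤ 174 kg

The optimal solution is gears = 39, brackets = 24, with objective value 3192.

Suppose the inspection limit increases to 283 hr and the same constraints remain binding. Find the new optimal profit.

At the optimum: coolant uses 252 of 255 (slack = 3); inspection uses 282 of 282 (binding); mill time uses 291 of 308 (slack = 17); steel uses 174 of 174 (binding).
By complementary slackness, y = 0 for the non-binding constraints.
From A_Bᵀ y = c: 6·y_inspection + 2·y_steel = 56; 2·y_inspection + 4·y_steel = 42.
→ y_inspection = 7 and y_steel = 7.
Δz = y_inspection·Δb = 7 × (1) = 7, so new z* = 3192 + 7 = 3199.

3199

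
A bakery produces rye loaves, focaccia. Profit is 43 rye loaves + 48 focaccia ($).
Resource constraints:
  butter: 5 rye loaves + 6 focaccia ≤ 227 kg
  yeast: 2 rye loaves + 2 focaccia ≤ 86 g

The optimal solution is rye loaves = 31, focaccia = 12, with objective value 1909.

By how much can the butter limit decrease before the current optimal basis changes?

Binding constraints: butter, yeast. The basis is B = [[5,6],[2,2]] with det -2.
Per unit decrease in butter, x* moves by d = (1, -1).
The basis stays optimal until focaccia reaches 0; allowable decrease = 12 kg.

12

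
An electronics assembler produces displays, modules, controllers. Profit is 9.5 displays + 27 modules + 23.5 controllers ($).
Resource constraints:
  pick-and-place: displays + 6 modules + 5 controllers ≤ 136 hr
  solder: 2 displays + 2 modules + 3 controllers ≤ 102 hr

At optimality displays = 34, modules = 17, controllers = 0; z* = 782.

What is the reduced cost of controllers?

-3

Check each constraint at x*: pick-and-place 136/136 (tight); solder 102/102 (tight).
The binding rows give the dual system: 1·y_pick-and-place + 2·y_solder = 9.5 and 6·y_pick-and-place + 2·y_solder = 27.
This yields shadow prices y_pick-and-place = 3.5, y_solder = 3.
Reduced cost of controllers: c₃ − yᵀa₃ = 23.5 − (3.5·5 + 3·3) = 23.5 − 26.5 = -3.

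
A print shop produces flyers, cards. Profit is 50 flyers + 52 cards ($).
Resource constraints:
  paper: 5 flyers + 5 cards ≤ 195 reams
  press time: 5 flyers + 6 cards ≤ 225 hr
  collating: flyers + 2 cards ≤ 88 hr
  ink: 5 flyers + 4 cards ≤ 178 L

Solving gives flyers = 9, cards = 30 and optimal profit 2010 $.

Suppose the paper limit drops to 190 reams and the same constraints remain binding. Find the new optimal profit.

At the optimum: paper uses 195 of 195 (binding); press time uses 225 of 225 (binding); collating uses 69 of 88 (slack = 19); ink uses 165 of 178 (slack = 13).
Since collating, ink are not tight, their duals are 0.
From A_Bᵀ y = c: 5·y_paper + 5·y_press time = 50; 5·y_paper + 6·y_press time = 52.
Solving: y_paper = 8, y_press time = 2.
Δz = y_paper·Δb = 8 × (-5) = -40, so new z* = 2010 − 40 = 1970.

1970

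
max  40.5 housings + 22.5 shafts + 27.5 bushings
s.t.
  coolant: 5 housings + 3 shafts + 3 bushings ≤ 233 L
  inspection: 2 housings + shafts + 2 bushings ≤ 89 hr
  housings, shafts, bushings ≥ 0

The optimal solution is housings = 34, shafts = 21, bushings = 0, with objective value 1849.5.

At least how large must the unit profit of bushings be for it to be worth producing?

Check each constraint at x*: coolant 233/233 (tight); inspection 89/89 (tight).
The binding rows give the dual system: 5·y_coolant + 2·y_inspection = 40.5 and 3·y_coolant + 1·y_inspection = 22.5.
→ y_coolant = 4.5 and y_inspection = 9.
bushings enters the basis when its profit ≥ yᵀa₃ = 4.5·3 + 9·2 = 31.5.

31.5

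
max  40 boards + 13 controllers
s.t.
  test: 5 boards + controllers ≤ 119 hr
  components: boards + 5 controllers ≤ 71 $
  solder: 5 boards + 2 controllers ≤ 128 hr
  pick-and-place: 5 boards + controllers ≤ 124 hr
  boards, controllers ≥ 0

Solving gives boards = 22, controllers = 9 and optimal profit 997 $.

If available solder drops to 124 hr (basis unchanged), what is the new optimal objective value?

Binding: test and solder. Non-binding: components (4 unused), pick-and-place (5 unused).
By complementary slackness, y = 0 for the non-binding constraints.
Dual feasibility on the basic columns requires 5·y_test + 5·y_solder = 40, 1·y_test + 2·y_solder = 13.
This yields shadow prices y_test = 3, y_solder = 5.
Δz = y_solder·Δb = 5 × (-4) = -20, so new z* = 997 − 20 = 977.

977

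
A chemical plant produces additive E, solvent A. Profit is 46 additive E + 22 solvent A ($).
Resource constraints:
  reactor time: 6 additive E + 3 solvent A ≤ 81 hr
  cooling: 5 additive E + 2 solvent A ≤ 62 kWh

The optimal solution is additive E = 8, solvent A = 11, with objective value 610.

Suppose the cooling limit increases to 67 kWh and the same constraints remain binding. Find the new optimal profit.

Both reactor time and cooling are binding at x*.
The binding rows give the dual system: 6·y_reactor time + 5·y_cooling = 46 and 3·y_reactor time + 2·y_cooling = 22.
→ y_reactor time = 6 and y_cooling = 2.
Δz = y_cooling·Δb = 2 × (5) = 10, so new z* = 610 + 10 = 620.

620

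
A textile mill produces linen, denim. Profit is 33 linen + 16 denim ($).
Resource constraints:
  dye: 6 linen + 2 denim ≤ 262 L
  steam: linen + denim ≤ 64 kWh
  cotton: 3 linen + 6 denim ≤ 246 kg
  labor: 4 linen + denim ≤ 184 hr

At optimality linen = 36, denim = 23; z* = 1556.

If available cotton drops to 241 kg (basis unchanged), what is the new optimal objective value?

At the optimum: dye uses 262 of 262 (binding); steam uses 59 of 64 (slack = 5); cotton uses 246 of 246 (binding); labor uses 167 of 184 (slack = 17).
By complementary slackness, y = 0 for the non-binding constraints.
The binding rows give the dual system: 6·y_dye + 3·y_cotton = 33 and 2·y_dye + 6·y_cotton = 16.
This yields shadow prices y_dye = 5, y_cotton = 1.
Δz = y_cotton·Δb = 1 × (-5) = -5, so new z* = 1556 − 5 = 1551.

1551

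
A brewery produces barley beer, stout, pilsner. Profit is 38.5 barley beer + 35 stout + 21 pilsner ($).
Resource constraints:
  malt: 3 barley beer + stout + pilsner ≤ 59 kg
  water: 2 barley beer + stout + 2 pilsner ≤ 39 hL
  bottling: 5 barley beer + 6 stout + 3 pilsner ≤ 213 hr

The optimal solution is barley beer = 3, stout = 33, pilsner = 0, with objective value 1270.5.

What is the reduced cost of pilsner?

-8.5

Check each constraint at x*: malt 42/59 (slack 17); water 39/39 (tight); bottling 213/213 (tight).
By complementary slackness, y = 0 for the non-binding constraint.
From A_Bᵀ y = c: 2·y_water + 5·y_bottling = 38.5; 1·y_water + 6·y_bottling = 35.
Solving: y_water = 8, y_bottling = 4.5.
Reduced cost of pilsner: c₃ − yᵀa₃ = 21 − (8·2 + 4.5·3) = 21 − 29.5 = -8.5.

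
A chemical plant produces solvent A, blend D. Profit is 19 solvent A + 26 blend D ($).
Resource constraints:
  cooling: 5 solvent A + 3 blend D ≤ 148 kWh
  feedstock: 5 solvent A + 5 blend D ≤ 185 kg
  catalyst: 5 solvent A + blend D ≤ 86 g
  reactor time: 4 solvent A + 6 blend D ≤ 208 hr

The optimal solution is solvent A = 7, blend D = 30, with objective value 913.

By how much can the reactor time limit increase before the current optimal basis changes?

Binding constraints: feedstock, reactor time. The basis is B = [[5,5],[4,6]] with det 10.
Per unit increase in reactor time, x* moves by d = (-0.5, 0.5).
The basis stays optimal until solvent A reaches 0; allowable increase = 14 hr.

14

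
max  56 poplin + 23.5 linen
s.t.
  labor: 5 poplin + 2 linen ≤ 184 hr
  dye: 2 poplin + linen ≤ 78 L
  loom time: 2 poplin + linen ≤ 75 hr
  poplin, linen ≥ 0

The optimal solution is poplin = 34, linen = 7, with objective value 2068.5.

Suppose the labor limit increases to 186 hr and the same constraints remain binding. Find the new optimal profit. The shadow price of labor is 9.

2086.5

Δb = 2, so new z* = 2068.5 + (9)·(2) = 2068.5 + 18 = 2086.5.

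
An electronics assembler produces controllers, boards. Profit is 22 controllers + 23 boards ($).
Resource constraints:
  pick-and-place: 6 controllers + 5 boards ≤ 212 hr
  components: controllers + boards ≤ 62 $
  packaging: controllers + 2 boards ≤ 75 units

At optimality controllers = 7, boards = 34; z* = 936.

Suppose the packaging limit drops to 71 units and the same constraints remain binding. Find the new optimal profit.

920

At the optimum: pick-and-place uses 212 of 212 (binding); components uses 41 of 62 (slack = 21); packaging uses 75 of 75 (binding).
Slack constraints have shadow price 0 (complementary slackness).
From A_Bᵀ y = c: 6·y_pick-and-place + 1·y_packaging = 22; 5·y_pick-and-place + 2·y_packaging = 23.
Solving: y_pick-and-place = 3, y_packaging = 4.
Δz = y_packaging·Δb = 4 × (-4) = -16, so new z* = 936 − 16 = 920.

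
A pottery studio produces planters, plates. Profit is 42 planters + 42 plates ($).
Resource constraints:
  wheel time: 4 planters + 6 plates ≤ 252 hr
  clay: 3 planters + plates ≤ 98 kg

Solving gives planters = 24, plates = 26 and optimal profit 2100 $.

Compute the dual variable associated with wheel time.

6

Check each constraint at x*: wheel time 252/252 (tight); clay 98/98 (tight).
The binding rows give the dual system: 4·y_wheel time + 3·y_clay = 42 and 6·y_wheel time + 1·y_clay = 42.
→ y_wheel time = 6 and y_clay = 6.
Shadow price of wheel time = 6.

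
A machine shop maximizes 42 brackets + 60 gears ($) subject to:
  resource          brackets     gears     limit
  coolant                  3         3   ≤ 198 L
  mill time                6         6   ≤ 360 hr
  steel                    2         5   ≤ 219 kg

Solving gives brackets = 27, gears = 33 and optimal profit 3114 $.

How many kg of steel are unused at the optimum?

steel used = 2·27 + 5·33 = 219; slack = 219 − 219 = 0.

0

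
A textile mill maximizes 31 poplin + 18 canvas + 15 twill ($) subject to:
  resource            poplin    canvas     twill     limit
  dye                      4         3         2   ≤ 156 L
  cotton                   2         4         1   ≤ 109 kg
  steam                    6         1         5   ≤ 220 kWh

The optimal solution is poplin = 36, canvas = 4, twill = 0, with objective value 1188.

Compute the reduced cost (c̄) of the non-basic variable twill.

-3.5

Check each constraint at x*: dye 156/156 (tight); cotton 88/109 (slack 21); steam 220/220 (tight).
Since cotton is not tight, its dual is 0.
The binding rows give the dual system: 4·y_dye + 6·y_steam = 31 and 3·y_dye + 1·y_steam = 18.
Solving: y_dye = 5.5, y_steam = 1.5.
Reduced cost of twill: c₃ − yᵀa₃ = 15 − (5.5·2 + 1.5·5) = 15 − 18.5 = -3.5.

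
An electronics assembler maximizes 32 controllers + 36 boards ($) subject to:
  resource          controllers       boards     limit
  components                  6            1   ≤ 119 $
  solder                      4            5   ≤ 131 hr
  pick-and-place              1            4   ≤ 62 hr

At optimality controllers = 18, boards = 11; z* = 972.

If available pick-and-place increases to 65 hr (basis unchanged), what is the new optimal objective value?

At the optimum: components uses 119 of 119 (binding); solder uses 127 of 131 (slack = 4); pick-and-place uses 62 of 62 (binding).
By complementary slackness, y = 0 for the non-binding constraint.
Dual feasibility on the basic columns requires 6·y_components + 1·y_pick-and-place = 32, 1·y_components + 4·y_pick-and-place = 36.
→ y_components = 4 and y_pick-and-place = 8.
Δz = y_pick-and-place·Δb = 8 × (3) = 24, so new z* = 972 + 24 = 996.

996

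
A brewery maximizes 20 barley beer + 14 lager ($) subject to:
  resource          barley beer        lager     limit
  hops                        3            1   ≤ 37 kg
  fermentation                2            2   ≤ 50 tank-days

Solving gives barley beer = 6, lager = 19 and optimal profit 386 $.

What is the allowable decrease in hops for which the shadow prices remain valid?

Binding constraints: hops, fermentation. The basis is B = [[3,1],[2,2]] with det 4.
Per unit decrease in hops, x* moves by d = (-0.5, 0.5).
The basis stays optimal until barley beer reaches 0; allowable decrease = 12 kg.

12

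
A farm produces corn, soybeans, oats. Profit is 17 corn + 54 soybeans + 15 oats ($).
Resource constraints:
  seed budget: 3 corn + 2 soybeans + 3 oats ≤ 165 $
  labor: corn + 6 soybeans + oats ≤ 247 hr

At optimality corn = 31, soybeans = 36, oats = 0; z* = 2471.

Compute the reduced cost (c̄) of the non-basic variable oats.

At the optimum: seed budget uses 165 of 165 (binding); labor uses 247 of 247 (binding).
Dual feasibility on the basic columns requires 3·y_seed budget + 1·y_labor = 17, 2·y_seed budget + 6·y_labor = 54.
Solving: y_seed budget = 3, y_labor = 8.
Reduced cost of oats: c₃ − yᵀa₃ = 15 − (3·3 + 8·1) = 15 − 17 = -2.

-2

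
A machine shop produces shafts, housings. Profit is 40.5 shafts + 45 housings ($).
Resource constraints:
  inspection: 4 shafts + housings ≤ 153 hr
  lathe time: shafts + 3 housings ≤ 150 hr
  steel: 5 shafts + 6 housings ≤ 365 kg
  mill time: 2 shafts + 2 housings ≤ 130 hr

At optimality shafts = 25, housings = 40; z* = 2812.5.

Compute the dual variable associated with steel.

4.5

At the optimum: inspection uses 140 of 153 (slack = 13); lathe time uses 145 of 150 (slack = 5); steel uses 365 of 365 (binding); mill time uses 130 of 130 (binding).
Slack constraints have shadow price 0 (complementary slackness).
The binding rows give the dual system: 5·y_steel + 2·y_mill time = 40.5 and 6·y_steel + 2·y_mill time = 45.
→ y_steel = 4.5 and y_mill time = 9.
Shadow price of steel = 4.5.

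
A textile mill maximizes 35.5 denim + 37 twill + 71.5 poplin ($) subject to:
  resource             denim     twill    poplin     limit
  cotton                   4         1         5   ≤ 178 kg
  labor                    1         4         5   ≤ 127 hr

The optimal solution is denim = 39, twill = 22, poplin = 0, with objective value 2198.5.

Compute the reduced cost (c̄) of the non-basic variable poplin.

At the optimum: cotton uses 178 of 178 (binding); labor uses 127 of 127 (binding).
From A_Bᵀ y = c: 4·y_cotton + 1·y_labor = 35.5; 1·y_cotton + 4·y_labor = 37.
This yields shadow prices y_cotton = 7, y_labor = 7.5.
Reduced cost of poplin: c₃ − yᵀa₃ = 71.5 − (7·5 + 7.5·5) = 71.5 − 72.5 = -1.

-1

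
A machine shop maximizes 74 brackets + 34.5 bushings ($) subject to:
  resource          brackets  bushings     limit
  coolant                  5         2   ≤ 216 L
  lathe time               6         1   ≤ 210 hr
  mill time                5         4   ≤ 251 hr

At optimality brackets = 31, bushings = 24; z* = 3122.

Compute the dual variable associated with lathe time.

6.5

Binding: lathe time and mill time. Non-binding: coolant (13 unused).
Slack constraints have shadow price 0 (complementary slackness).
The binding rows give the dual system: 6·y_lathe time + 5·y_mill time = 74 and 1·y_lathe time + 4·y_mill time = 34.5.
→ y_lathe time = 6.5 and y_mill time = 7.
Shadow price of lathe time = 6.5.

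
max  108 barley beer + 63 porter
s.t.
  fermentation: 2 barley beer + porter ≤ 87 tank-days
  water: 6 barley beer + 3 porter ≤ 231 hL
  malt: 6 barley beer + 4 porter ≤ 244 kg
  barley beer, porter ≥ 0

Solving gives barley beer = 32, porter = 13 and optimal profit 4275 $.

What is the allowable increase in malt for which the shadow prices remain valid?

64

Binding constraints: water, malt. The basis is B = [[6,3],[6,4]] with det 6.
Per unit increase in malt, x* moves by d = (-0.5, 1).
The basis stays optimal until barley beer reaches 0; allowable increase = 64 kg.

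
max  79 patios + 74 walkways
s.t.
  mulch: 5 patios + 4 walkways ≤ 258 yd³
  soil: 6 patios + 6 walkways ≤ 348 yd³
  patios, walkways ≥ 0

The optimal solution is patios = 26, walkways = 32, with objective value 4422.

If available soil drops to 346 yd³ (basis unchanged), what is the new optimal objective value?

4404

At the optimum: mulch uses 258 of 258 (binding); soil uses 348 of 348 (binding).
Dual feasibility on the basic columns requires 5·y_mulch + 6·y_soil = 79, 4·y_mulch + 6·y_soil = 74.
This yields shadow prices y_mulch = 5, y_soil = 9.
Δz = y_soil·Δb = 9 × (-2) = -18, so new z* = 4422 − 18 = 4404.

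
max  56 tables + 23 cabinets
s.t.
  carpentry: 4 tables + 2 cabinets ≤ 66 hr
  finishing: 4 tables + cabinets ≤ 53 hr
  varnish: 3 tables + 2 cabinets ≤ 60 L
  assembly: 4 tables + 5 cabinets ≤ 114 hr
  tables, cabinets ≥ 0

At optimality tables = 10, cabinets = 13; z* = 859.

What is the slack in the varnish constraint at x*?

varnish used = 3·10 + 2·13 = 56; slack = 60 − 56 = 4.

4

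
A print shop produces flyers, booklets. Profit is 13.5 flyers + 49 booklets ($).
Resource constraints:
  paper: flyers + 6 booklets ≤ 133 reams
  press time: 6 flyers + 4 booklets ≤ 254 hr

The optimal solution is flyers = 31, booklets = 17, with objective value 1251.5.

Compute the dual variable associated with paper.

Both paper and press time are binding at x*.
The binding rows give the dual system: 1·y_paper + 6·y_press time = 13.5 and 6·y_paper + 4·y_press time = 49.
Solving: y_paper = 7.5, y_press time = 1.
Shadow price of paper = 7.5.

7.5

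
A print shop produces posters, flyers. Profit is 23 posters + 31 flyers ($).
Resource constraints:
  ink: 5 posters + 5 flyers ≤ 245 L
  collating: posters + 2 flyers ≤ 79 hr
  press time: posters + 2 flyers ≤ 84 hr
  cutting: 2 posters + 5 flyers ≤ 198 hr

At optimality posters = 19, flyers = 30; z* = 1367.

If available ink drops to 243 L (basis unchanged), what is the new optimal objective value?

At the optimum: ink uses 245 of 245 (binding); collating uses 79 of 79 (binding); press time uses 79 of 84 (slack = 5); cutting uses 188 of 198 (slack = 10).
By complementary slackness, y = 0 for the non-binding constraints.
Dual feasibility on the basic columns requires 5·y_ink + 1·y_collating = 23, 5·y_ink + 2·y_collating = 31.
This yields shadow prices y_ink = 3, y_collating = 8.
Δz = y_ink·Δb = 3 × (-2) = -6, so new z* = 1367 − 6 = 1361.

1361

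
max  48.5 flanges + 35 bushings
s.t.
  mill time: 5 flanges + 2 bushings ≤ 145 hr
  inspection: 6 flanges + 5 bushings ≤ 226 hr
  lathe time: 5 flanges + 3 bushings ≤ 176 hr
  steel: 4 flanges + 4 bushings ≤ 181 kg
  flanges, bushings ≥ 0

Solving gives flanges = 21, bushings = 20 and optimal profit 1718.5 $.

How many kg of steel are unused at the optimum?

steel used = 4·21 + 4·20 = 164; slack = 181 − 164 = 17.

17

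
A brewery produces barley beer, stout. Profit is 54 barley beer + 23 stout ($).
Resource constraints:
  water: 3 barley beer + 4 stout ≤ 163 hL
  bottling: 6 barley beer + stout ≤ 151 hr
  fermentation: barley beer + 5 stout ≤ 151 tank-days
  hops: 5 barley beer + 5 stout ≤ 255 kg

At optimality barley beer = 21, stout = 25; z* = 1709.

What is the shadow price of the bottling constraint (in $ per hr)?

7

At the optimum: water uses 163 of 163 (binding); bottling uses 151 of 151 (binding); fermentation uses 146 of 151 (slack = 5); hops uses 230 of 255 (slack = 25).
By complementary slackness, y = 0 for the non-binding constraints.
From A_Bᵀ y = c: 3·y_water + 6·y_bottling = 54; 4·y_water + 1·y_bottling = 23.
→ y_water = 4 and y_bottling = 7.
Shadow price of bottling = 7.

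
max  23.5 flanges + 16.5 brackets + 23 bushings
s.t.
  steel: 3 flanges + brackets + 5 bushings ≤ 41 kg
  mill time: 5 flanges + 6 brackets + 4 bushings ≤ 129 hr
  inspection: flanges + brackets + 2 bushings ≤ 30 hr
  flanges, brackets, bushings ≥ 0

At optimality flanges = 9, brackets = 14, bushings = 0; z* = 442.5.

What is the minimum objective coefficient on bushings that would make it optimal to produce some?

30.5

Binding: steel and mill time. Non-binding: inspection (7 unused).
Since inspection is not tight, its dual is 0.
The binding rows give the dual system: 3·y_steel + 5·y_mill time = 23.5 and 1·y_steel + 6·y_mill time = 16.5.
Solving: y_steel = 4.5, y_mill time = 2.
bushings enters the basis when its profit ≥ yᵀa₃ = 4.5·5 + 2·4 = 30.5.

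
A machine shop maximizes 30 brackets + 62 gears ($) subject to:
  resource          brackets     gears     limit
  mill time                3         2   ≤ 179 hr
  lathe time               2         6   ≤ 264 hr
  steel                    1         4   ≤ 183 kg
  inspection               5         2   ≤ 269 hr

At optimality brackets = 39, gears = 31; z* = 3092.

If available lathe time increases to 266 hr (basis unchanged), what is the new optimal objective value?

At the optimum: mill time uses 179 of 179 (binding); lathe time uses 264 of 264 (binding); steel uses 163 of 183 (slack = 20); inspection uses 257 of 269 (slack = 12).
Slack constraints have shadow price 0 (complementary slackness).
From A_Bᵀ y = c: 3·y_mill time + 2·y_lathe time = 30; 2·y_mill time + 6·y_lathe time = 62.
Solving: y_mill time = 4, y_lathe time = 9.
Δz = y_lathe time·Δb = 9 × (2) = 18, so new z* = 3092 + 18 = 3110.

3110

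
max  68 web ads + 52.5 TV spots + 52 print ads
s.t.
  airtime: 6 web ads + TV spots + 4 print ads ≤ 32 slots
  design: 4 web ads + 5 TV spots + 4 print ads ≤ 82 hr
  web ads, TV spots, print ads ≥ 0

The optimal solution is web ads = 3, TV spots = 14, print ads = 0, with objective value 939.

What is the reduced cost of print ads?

-6

Check each constraint at x*: airtime 32/32 (tight); design 82/82 (tight).
From A_Bᵀ y = c: 6·y_airtime + 4·y_design = 68; 1·y_airtime + 5·y_design = 52.5.
Solving: y_airtime = 5, y_design = 9.5.
Reduced cost of print ads: c₃ − yᵀa₃ = 52 − (5·4 + 9.5·4) = 52 − 58 = -6.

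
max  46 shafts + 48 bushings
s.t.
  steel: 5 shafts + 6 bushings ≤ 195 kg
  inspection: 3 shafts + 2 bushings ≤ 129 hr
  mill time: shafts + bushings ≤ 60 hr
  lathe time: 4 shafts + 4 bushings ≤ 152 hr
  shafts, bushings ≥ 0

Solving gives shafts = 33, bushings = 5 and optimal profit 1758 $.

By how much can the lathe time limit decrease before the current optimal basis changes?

Binding constraints: steel, lathe time. The basis is B = [[5,6],[4,4]] with det -4.
Per unit decrease in lathe time, x* moves by d = (-1.5, 1.25).
The basis stays optimal until shafts reaches 0; allowable decrease = 22 hr.

22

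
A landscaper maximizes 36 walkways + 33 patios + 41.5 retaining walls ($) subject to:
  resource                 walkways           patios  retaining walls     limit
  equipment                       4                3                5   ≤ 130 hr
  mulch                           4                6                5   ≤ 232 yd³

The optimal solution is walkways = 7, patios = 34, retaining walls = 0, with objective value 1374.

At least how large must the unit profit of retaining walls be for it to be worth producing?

At the optimum: equipment uses 130 of 130 (binding); mulch uses 232 of 232 (binding).
Dual feasibility on the basic columns requires 4·y_equipment + 4·y_mulch = 36, 3·y_equipment + 6·y_mulch = 33.
Solving: y_equipment = 7, y_mulch = 2.
retaining walls enters the basis when its profit ≥ yᵀa₃ = 7·5 + 2·5 = 45.

45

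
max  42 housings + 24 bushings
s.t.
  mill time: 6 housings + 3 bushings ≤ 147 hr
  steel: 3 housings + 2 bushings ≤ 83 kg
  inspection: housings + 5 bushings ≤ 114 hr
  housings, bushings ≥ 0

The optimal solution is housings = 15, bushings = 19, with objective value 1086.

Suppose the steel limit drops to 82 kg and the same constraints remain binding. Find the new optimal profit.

1080

Check each constraint at x*: mill time 147/147 (tight); steel 83/83 (tight); inspection 110/114 (slack 4).
Slack constraints have shadow price 0 (complementary slackness).
The binding rows give the dual system: 6·y_mill time + 3·y_steel = 42 and 3·y_mill time + 2·y_steel = 24.
Solving: y_mill time = 4, y_steel = 6.
Δz = y_steel·Δb = 6 × (-1) = -6, so new z* = 1086 − 6 = 1080.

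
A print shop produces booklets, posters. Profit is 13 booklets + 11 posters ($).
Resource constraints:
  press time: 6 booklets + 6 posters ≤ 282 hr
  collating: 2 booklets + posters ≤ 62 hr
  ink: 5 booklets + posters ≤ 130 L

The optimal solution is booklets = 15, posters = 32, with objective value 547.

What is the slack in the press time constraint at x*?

0

press time used = 6·15 + 6·32 = 282; slack = 282 − 282 = 0.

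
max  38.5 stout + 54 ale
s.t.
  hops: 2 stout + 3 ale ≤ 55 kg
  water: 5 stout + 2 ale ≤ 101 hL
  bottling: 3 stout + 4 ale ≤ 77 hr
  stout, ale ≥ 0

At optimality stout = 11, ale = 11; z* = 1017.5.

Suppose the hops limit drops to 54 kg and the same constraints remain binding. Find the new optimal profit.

1009.5

Check each constraint at x*: hops 55/55 (tight); water 77/101 (slack 24); bottling 77/77 (tight).
Slack constraints have shadow price 0 (complementary slackness).
The binding rows give the dual system: 2·y_hops + 3·y_bottling = 38.5 and 3·y_hops + 4·y_bottling = 54.
This yields shadow prices y_hops = 8, y_bottling = 7.5.
Δz = y_hops·Δb = 8 × (-1) = -8, so new z* = 1017.5 − 8 = 1009.5.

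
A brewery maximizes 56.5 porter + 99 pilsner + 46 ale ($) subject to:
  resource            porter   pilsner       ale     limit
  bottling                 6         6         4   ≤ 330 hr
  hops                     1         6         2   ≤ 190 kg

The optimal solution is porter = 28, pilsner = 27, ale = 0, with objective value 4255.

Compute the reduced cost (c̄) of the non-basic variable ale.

-3

Check each constraint at x*: bottling 330/330 (tight); hops 190/190 (tight).
Dual feasibility on the basic columns requires 6·y_bottling + 1·y_hops = 56.5, 6·y_bottling + 6·y_hops = 99.
→ y_bottling = 8 and y_hops = 8.5.
Reduced cost of ale: c₃ − yᵀa₃ = 46 − (8·4 + 8.5·2) = 46 − 49 = -3.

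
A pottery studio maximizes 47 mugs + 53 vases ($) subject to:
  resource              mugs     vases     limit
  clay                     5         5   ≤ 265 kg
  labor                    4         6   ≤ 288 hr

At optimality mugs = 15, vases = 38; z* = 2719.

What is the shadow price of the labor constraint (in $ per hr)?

3

At the optimum: clay uses 265 of 265 (binding); labor uses 288 of 288 (binding).
The binding rows give the dual system: 5·y_clay + 4·y_labor = 47 and 5·y_clay + 6·y_labor = 53.
This yields shadow prices y_clay = 7, y_labor = 3.
Shadow price of labor = 3.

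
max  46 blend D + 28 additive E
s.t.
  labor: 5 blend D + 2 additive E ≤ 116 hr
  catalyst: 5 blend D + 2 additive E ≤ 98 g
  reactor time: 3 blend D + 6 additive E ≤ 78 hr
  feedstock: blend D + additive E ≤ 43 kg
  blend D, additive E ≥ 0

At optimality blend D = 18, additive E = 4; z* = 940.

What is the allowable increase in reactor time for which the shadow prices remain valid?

168

Binding constraints: catalyst, reactor time. The basis is B = [[5,2],[3,6]] with det 24.
Per unit increase in reactor time, x* moves by d = (-0.0833, 0.2083).
The basis stays optimal until feedstock becomes binding; allowable increase = 168 hr.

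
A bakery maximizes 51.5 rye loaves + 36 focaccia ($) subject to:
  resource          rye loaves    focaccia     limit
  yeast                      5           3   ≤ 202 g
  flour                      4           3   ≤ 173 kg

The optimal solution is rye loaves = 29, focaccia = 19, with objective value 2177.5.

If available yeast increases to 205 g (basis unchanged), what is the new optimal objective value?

Check each constraint at x*: yeast 202/202 (tight); flour 173/173 (tight).
The binding rows give the dual system: 5·y_yeast + 4·y_flour = 51.5 and 3·y_yeast + 3·y_flour = 36.
→ y_yeast = 3.5 and y_flour = 8.5.
Δz = y_yeast·Δb = 3.5 × (3) = 10.5, so new z* = 2177.5 + 10.5 = 2188.

2188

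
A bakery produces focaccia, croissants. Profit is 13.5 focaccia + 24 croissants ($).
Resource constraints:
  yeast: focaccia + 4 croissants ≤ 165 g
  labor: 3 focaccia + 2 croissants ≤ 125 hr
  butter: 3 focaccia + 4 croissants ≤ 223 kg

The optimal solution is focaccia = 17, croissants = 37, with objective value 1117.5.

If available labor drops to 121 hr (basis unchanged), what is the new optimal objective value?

1105.5

Binding: yeast and labor. Non-binding: butter (24 unused).
Since butter is not tight, its dual is 0.
The binding rows give the dual system: 1·y_yeast + 3·y_labor = 13.5 and 4·y_yeast + 2·y_labor = 24.
This yields shadow prices y_yeast = 4.5, y_labor = 3.
Δz = y_labor·Δb = 3 × (-4) = -12, so new z* = 1117.5 − 12 = 1105.5.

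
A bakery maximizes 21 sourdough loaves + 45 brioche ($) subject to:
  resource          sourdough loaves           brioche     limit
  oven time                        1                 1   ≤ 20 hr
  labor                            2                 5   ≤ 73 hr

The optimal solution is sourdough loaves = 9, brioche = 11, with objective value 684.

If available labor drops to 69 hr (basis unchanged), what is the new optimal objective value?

652

Check each constraint at x*: oven time 20/20 (tight); labor 73/73 (tight).
The binding rows give the dual system: 1·y_oven time + 2·y_labor = 21 and 1·y_oven time + 5·y_labor = 45.
→ y_oven time = 5 and y_labor = 8.
Δz = y_labor·Δb = 8 × (-4) = -32, so new z* = 684 − 32 = 652.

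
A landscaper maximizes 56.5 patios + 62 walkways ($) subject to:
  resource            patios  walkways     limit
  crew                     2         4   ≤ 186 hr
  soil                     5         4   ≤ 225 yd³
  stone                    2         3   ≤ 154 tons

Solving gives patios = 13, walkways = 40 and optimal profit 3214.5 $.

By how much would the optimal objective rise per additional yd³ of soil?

8.5

Binding: crew and soil. Non-binding: stone (8 unused).
Since stone is not tight, its dual is 0.
From A_Bᵀ y = c: 2·y_crew + 5·y_soil = 56.5; 4·y_crew + 4·y_soil = 62.
Solving: y_crew = 7, y_soil = 8.5.
Shadow price of soil = 8.5.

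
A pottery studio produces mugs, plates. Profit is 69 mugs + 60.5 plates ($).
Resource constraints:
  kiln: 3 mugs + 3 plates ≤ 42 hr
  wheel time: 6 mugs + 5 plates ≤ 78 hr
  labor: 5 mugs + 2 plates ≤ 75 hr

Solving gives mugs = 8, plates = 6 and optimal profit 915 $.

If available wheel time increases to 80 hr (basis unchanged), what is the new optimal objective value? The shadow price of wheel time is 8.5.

932

Δb = 2, so new z* = 915 + (8.5)·(2) = 915 + 17 = 932.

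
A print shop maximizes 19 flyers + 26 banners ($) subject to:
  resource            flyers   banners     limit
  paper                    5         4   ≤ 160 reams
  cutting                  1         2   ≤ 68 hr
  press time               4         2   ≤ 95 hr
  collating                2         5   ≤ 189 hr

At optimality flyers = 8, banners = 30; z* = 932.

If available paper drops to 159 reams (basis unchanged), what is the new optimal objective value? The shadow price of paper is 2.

Δb = -1, so new z* = 932 + (2)·(-1) = 932 − 2 = 930.

930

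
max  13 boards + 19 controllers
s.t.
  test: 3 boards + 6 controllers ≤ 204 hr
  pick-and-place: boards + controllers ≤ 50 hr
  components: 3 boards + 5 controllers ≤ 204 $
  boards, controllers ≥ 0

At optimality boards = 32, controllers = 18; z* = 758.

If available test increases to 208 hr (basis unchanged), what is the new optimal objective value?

Check each constraint at x*: test 204/204 (tight); pick-and-place 50/50 (tight); components 186/204 (slack 18).
Slack constraints have shadow price 0 (complementary slackness).
The binding rows give the dual system: 3·y_test + 1·y_pick-and-place = 13 and 6·y_test + 1·y_pick-and-place = 19.
Solving: y_test = 2, y_pick-and-place = 7.
Δz = y_test·Δb = 2 × (4) = 8, so new z* = 758 + 8 = 766.

766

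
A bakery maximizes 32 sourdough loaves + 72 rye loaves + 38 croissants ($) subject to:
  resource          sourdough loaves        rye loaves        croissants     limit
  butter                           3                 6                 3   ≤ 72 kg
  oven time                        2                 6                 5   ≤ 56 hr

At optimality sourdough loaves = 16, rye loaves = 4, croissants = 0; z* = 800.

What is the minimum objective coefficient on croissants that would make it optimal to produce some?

44

Check each constraint at x*: butter 72/72 (tight); oven time 56/56 (tight).
The binding rows give the dual system: 3·y_butter + 2·y_oven time = 32 and 6·y_butter + 6·y_oven time = 72.
→ y_butter = 8 and y_oven time = 4.
croissants enters the basis when its profit ≥ yᵀa₃ = 8·3 + 4·5 = 44.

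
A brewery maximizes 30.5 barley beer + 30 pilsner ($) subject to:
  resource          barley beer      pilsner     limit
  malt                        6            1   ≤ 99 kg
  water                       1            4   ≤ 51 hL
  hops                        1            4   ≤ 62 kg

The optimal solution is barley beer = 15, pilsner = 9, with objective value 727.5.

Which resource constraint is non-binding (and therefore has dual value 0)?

hops

malt: 99/99 (binding)
water: 51/51 (binding)
hops: 51/62 (slack 11)
By complementary slackness, a constraint with positive slack has shadow price 0 → hops.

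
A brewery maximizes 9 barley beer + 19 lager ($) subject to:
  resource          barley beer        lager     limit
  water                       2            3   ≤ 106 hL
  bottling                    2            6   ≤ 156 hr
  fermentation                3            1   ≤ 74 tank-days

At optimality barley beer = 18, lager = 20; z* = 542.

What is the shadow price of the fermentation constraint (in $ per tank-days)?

Check each constraint at x*: water 96/106 (slack 10); bottling 156/156 (tight); fermentation 74/74 (tight).
Slack constraints have shadow price 0 (complementary slackness).
Dual feasibility on the basic columns requires 2·y_bottling + 3·y_fermentation = 9, 6·y_bottling + 1·y_fermentation = 19.
This yields shadow prices y_bottling = 3, y_fermentation = 1.
Shadow price of fermentation = 1.

1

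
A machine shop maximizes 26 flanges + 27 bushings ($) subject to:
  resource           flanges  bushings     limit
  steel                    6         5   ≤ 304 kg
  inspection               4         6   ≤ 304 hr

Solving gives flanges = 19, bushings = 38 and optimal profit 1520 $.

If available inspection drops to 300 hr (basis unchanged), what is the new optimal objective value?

At the optimum: steel uses 304 of 304 (binding); inspection uses 304 of 304 (binding).
The binding rows give the dual system: 6·y_steel + 4·y_inspection = 26 and 5·y_steel + 6·y_inspection = 27.
Solving: y_steel = 3, y_inspection = 2.
Δz = y_inspection·Δb = 2 × (-4) = -8, so new z* = 1520 − 8 = 1512.

1512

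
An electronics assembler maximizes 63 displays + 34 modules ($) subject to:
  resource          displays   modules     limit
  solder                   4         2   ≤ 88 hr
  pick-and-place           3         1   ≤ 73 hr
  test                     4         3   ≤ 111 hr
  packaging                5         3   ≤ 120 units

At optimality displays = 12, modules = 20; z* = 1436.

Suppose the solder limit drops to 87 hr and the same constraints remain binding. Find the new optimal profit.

1426.5

At the optimum: solder uses 88 of 88 (binding); pick-and-place uses 56 of 73 (slack = 17); test uses 108 of 111 (slack = 3); packaging uses 120 of 120 (binding).
Since pick-and-place, test are not tight, their duals are 0.
Dual feasibility on the basic columns requires 4·y_solder + 5·y_packaging = 63, 2·y_solder + 3·y_packaging = 34.
→ y_solder = 9.5 and y_packaging = 5.
Δz = y_solder·Δb = 9.5 × (-1) = -9.5, so new z* = 1436 − 9.5 = 1426.5.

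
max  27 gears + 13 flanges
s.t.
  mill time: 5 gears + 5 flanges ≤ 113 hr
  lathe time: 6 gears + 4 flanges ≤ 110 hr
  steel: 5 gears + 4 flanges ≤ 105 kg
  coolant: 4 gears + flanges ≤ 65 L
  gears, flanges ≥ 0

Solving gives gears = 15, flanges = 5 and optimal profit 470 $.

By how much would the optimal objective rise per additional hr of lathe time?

Check each constraint at x*: mill time 100/113 (slack 13); lathe time 110/110 (tight); steel 95/105 (slack 10); coolant 65/65 (tight).
Since mill time, steel are not tight, their duals are 0.
From A_Bᵀ y = c: 6·y_lathe time + 4·y_coolant = 27; 4·y_lathe time + 1·y_coolant = 13.
→ y_lathe time = 2.5 and y_coolant = 3.
Shadow price of lathe time = 2.5.

2.5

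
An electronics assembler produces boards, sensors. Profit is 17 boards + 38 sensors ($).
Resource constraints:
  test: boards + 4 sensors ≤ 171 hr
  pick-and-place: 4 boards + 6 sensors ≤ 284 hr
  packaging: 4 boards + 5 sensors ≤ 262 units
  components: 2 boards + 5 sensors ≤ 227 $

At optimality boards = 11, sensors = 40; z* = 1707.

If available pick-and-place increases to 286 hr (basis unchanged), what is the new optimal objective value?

1713

At the optimum: test uses 171 of 171 (binding); pick-and-place uses 284 of 284 (binding); packaging uses 244 of 262 (slack = 18); components uses 222 of 227 (slack = 5).
By complementary slackness, y = 0 for the non-binding constraints.
The binding rows give the dual system: 1·y_test + 4·y_pick-and-place = 17 and 4·y_test + 6·y_pick-and-place = 38.
Solving: y_test = 5, y_pick-and-place = 3.
Δz = y_pick-and-place·Δb = 3 × (2) = 6, so new z* = 1707 + 6 = 1713.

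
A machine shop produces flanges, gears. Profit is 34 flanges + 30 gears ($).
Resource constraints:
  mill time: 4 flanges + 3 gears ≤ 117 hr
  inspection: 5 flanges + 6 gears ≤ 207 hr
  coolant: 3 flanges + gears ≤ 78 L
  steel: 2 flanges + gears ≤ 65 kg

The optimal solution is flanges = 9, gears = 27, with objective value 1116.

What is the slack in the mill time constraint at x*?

mill time used = 4·9 + 3·27 = 117; slack = 117 − 117 = 0.

0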